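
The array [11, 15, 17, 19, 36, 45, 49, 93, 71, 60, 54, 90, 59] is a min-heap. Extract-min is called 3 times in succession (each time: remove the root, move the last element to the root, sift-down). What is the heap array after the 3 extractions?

[19, 36, 45, 59, 54, 90, 49, 93, 71, 60]

extract-min #1 returns 11:
  remove root 11; move last element 59 to root → [59, 15, 17, 19, 36, 45, 49, 93, 71, 60, 54, 90]
  59 vs smaller child 15 at index 1, swap → [15, 59, 17, 19, 36, 45, 49, 93, 71, 60, 54, 90]
  59 vs smaller child 19 at index 3, swap → [15, 19, 17, 59, 36, 45, 49, 93, 71, 60, 54, 90]
extract-min #2 returns 15:
  remove root 15; move last element 90 to root → [90, 19, 17, 59, 36, 45, 49, 93, 71, 60, 54]
  90 vs smaller child 17 at index 2, swap → [17, 19, 90, 59, 36, 45, 49, 93, 71, 60, 54]
  90 vs smaller child 45 at index 5, swap → [17, 19, 45, 59, 36, 90, 49, 93, 71, 60, 54]
extract-min #3 returns 17:
  remove root 17; move last element 54 to root → [54, 19, 45, 59, 36, 90, 49, 93, 71, 60]
  54 vs smaller child 19 at index 1, swap → [19, 54, 45, 59, 36, 90, 49, 93, 71, 60]
  54 vs smaller child 36 at index 4, swap → [19, 36, 45, 59, 54, 90, 49, 93, 71, 60]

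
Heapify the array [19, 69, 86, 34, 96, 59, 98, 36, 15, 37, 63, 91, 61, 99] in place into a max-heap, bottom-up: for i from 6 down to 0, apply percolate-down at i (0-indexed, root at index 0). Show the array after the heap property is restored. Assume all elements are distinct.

sift down from index 6:
  98 vs only child 99 at index 13, swap → [19, 69, 86, 34, 96, 59, 99, 36, 15, 37, 63, 91, 61, 98]
sift down from index 5:
  59 vs larger child 91 at index 11, swap → [19, 69, 86, 34, 96, 91, 99, 36, 15, 37, 63, 59, 61, 98]
sift down from index 4: already satisfies heap property
sift down from index 3:
  34 vs larger child 36 at index 7, swap → [19, 69, 86, 36, 96, 91, 99, 34, 15, 37, 63, 59, 61, 98]
sift down from index 2:
  86 vs larger child 99 at index 6, swap → [19, 69, 99, 36, 96, 91, 86, 34, 15, 37, 63, 59, 61, 98]
  86 vs only child 98 at index 13, swap → [19, 69, 99, 36, 96, 91, 98, 34, 15, 37, 63, 59, 61, 86]
sift down from index 1:
  69 vs larger child 96 at index 4, swap → [19, 96, 99, 36, 69, 91, 98, 34, 15, 37, 63, 59, 61, 86]
sift down from index 0:
  19 vs larger child 99 at index 2, swap → [99, 96, 19, 36, 69, 91, 98, 34, 15, 37, 63, 59, 61, 86]
  19 vs larger child 98 at index 6, swap → [99, 96, 98, 36, 69, 91, 19, 34, 15, 37, 63, 59, 61, 86]
  19 vs only child 86 at index 13, swap → [99, 96, 98, 36, 69, 91, 86, 34, 15, 37, 63, 59, 61, 19]

[99, 96, 98, 36, 69, 91, 86, 34, 15, 37, 63, 59, 61, 19]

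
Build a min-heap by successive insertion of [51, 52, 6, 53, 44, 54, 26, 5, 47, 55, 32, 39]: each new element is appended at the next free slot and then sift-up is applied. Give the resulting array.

[5, 6, 26, 44, 32, 39, 51, 53, 47, 55, 52, 54]

Insert 51:
  append 51 at index 0 → [51] (no swap needed)
Insert 52:
  append 52 at index 1 → [51, 52] (no swap needed)
Insert 6:
  append 6 at index 2 → [51, 52, 6]
  6 < parent 51 at index 0, swap → [6, 52, 51]
Insert 53:
  append 53 at index 3 → [6, 52, 51, 53] (no swap needed)
Insert 44:
  append 44 at index 4 → [6, 52, 51, 53, 44]
  44 < parent 52 at index 1, swap → [6, 44, 51, 53, 52]
Insert 54:
  append 54 at index 5 → [6, 44, 51, 53, 52, 54] (no swap needed)
Insert 26:
  append 26 at index 6 → [6, 44, 51, 53, 52, 54, 26]
  26 < parent 51 at index 2, swap → [6, 44, 26, 53, 52, 54, 51]
Insert 5:
  append 5 at index 7 → [6, 44, 26, 53, 52, 54, 51, 5]
  5 < parent 53 at index 3, swap → [6, 44, 26, 5, 52, 54, 51, 53]
  5 < parent 44 at index 1, swap → [6, 5, 26, 44, 52, 54, 51, 53]
  5 < parent 6 at index 0, swap → [5, 6, 26, 44, 52, 54, 51, 53]
Insert 47:
  append 47 at index 8 → [5, 6, 26, 44, 52, 54, 51, 53, 47] (no swap needed)
Insert 55:
  append 55 at index 9 → [5, 6, 26, 44, 52, 54, 51, 53, 47, 55] (no swap needed)
Insert 32:
  append 32 at index 10 → [5, 6, 26, 44, 52, 54, 51, 53, 47, 55, 32]
  32 < parent 52 at index 4, swap → [5, 6, 26, 44, 32, 54, 51, 53, 47, 55, 52]
Insert 39:
  append 39 at index 11 → [5, 6, 26, 44, 32, 54, 51, 53, 47, 55, 52, 39]
  39 < parent 54 at index 5, swap → [5, 6, 26, 44, 32, 39, 51, 53, 47, 55, 52, 54]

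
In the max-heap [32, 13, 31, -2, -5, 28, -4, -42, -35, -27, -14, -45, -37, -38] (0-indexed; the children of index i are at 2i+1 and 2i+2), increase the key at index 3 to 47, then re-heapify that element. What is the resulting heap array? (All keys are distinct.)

[47, 32, 31, 13, -5, 28, -4, -42, -35, -27, -14, -45, -37, -38]

set index 3 from -2 to 47 → [32, 13, 31, 47, -5, 28, -4, -42, -35, -27, -14, -45, -37, -38]
47 > parent 13 at index 1, swap → [32, 47, 31, 13, -5, 28, -4, -42, -35, -27, -14, -45, -37, -38]
47 > parent 32 at index 0, swap → [47, 32, 31, 13, -5, 28, -4, -42, -35, -27, -14, -45, -37, -38]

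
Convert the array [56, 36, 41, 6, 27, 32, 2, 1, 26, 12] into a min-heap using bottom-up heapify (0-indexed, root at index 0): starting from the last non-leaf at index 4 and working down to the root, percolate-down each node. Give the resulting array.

sift down from index 4:
  27 vs only child 12 at index 9, swap → [56, 36, 41, 6, 12, 32, 2, 1, 26, 27]
sift down from index 3:
  6 vs smaller child 1 at index 7, swap → [56, 36, 41, 1, 12, 32, 2, 6, 26, 27]
sift down from index 2:
  41 vs smaller child 2 at index 6, swap → [56, 36, 2, 1, 12, 32, 41, 6, 26, 27]
sift down from index 1:
  36 vs smaller child 1 at index 3, swap → [56, 1, 2, 36, 12, 32, 41, 6, 26, 27]
  36 vs smaller child 6 at index 7, swap → [56, 1, 2, 6, 12, 32, 41, 36, 26, 27]
sift down from index 0:
  56 vs smaller child 1 at index 1, swap → [1, 56, 2, 6, 12, 32, 41, 36, 26, 27]
  56 vs smaller child 6 at index 3, swap → [1, 6, 2, 56, 12, 32, 41, 36, 26, 27]
  56 vs smaller child 26 at index 8, swap → [1, 6, 2, 26, 12, 32, 41, 36, 56, 27]

[1, 6, 2, 26, 12, 32, 41, 36, 56, 27]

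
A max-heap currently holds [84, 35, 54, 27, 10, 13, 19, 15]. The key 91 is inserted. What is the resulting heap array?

[91, 84, 54, 35, 10, 13, 19, 15, 27]

append 91 at index 8 → [84, 35, 54, 27, 10, 13, 19, 15, 91]
91 > parent 27 at index 3, swap → [84, 35, 54, 91, 10, 13, 19, 15, 27]
91 > parent 35 at index 1, swap → [84, 91, 54, 35, 10, 13, 19, 15, 27]
91 > parent 84 at index 0, swap → [91, 84, 54, 35, 10, 13, 19, 15, 27]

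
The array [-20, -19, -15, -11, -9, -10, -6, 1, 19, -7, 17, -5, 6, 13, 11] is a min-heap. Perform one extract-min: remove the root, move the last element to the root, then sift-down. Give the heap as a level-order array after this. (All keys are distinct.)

[-19, -11, -15, 1, -9, -10, -6, 11, 19, -7, 17, -5, 6, 13]

remove root -20; move last element 11 to root → [11, -19, -15, -11, -9, -10, -6, 1, 19, -7, 17, -5, 6, 13]
11 vs smaller child -19 at index 1, swap → [-19, 11, -15, -11, -9, -10, -6, 1, 19, -7, 17, -5, 6, 13]
11 vs smaller child -11 at index 3, swap → [-19, -11, -15, 11, -9, -10, -6, 1, 19, -7, 17, -5, 6, 13]
11 vs smaller child 1 at index 7, swap → [-19, -11, -15, 1, -9, -10, -6, 11, 19, -7, 17, -5, 6, 13]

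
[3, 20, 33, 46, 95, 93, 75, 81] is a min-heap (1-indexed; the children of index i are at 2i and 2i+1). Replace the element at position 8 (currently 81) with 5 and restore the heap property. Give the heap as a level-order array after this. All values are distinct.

set index 8 from 81 to 5 → [3, 20, 33, 46, 95, 93, 75, 5]
5 < parent 46 at index 4, swap → [3, 20, 33, 5, 95, 93, 75, 46]
5 < parent 20 at index 2, swap → [3, 5, 33, 20, 95, 93, 75, 46]

[3, 5, 33, 20, 95, 93, 75, 46]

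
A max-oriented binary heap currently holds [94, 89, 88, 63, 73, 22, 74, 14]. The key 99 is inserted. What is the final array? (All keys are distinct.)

append 99 at index 8 → [94, 89, 88, 63, 73, 22, 74, 14, 99]
99 > parent 63 at index 3, swap → [94, 89, 88, 99, 73, 22, 74, 14, 63]
99 > parent 89 at index 1, swap → [94, 99, 88, 89, 73, 22, 74, 14, 63]
99 > parent 94 at index 0, swap → [99, 94, 88, 89, 73, 22, 74, 14, 63]

[99, 94, 88, 89, 73, 22, 74, 14, 63]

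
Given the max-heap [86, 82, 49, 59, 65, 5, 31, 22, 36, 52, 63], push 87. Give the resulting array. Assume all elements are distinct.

[87, 82, 86, 59, 65, 49, 31, 22, 36, 52, 63, 5]

append 87 at index 11 → [86, 82, 49, 59, 65, 5, 31, 22, 36, 52, 63, 87]
87 > parent 5 at index 5, swap → [86, 82, 49, 59, 65, 87, 31, 22, 36, 52, 63, 5]
87 > parent 49 at index 2, swap → [86, 82, 87, 59, 65, 49, 31, 22, 36, 52, 63, 5]
87 > parent 86 at index 0, swap → [87, 82, 86, 59, 65, 49, 31, 22, 36, 52, 63, 5]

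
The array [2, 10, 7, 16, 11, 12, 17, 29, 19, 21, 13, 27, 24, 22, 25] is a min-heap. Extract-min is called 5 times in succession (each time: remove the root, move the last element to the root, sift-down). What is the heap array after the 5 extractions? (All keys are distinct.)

[13, 16, 17, 19, 21, 24, 27, 29, 22, 25]

extract-min #1 returns 2:
  remove root 2; move last element 25 to root → [25, 10, 7, 16, 11, 12, 17, 29, 19, 21, 13, 27, 24, 22]
  25 vs smaller child 7 at index 2, swap → [7, 10, 25, 16, 11, 12, 17, 29, 19, 21, 13, 27, 24, 22]
  25 vs smaller child 12 at index 5, swap → [7, 10, 12, 16, 11, 25, 17, 29, 19, 21, 13, 27, 24, 22]
  25 vs smaller child 24 at index 12, swap → [7, 10, 12, 16, 11, 24, 17, 29, 19, 21, 13, 27, 25, 22]
extract-min #2 returns 7:
  remove root 7; move last element 22 to root → [22, 10, 12, 16, 11, 24, 17, 29, 19, 21, 13, 27, 25]
  22 vs smaller child 10 at index 1, swap → [10, 22, 12, 16, 11, 24, 17, 29, 19, 21, 13, 27, 25]
  22 vs smaller child 11 at index 4, swap → [10, 11, 12, 16, 22, 24, 17, 29, 19, 21, 13, 27, 25]
  22 vs smaller child 13 at index 10, swap → [10, 11, 12, 16, 13, 24, 17, 29, 19, 21, 22, 27, 25]
extract-min #3 returns 10:
  remove root 10; move last element 25 to root → [25, 11, 12, 16, 13, 24, 17, 29, 19, 21, 22, 27]
  25 vs smaller child 11 at index 1, swap → [11, 25, 12, 16, 13, 24, 17, 29, 19, 21, 22, 27]
  25 vs smaller child 13 at index 4, swap → [11, 13, 12, 16, 25, 24, 17, 29, 19, 21, 22, 27]
  25 vs smaller child 21 at index 9, swap → [11, 13, 12, 16, 21, 24, 17, 29, 19, 25, 22, 27]
extract-min #4 returns 11:
  remove root 11; move last element 27 to root → [27, 13, 12, 16, 21, 24, 17, 29, 19, 25, 22]
  27 vs smaller child 12 at index 2, swap → [12, 13, 27, 16, 21, 24, 17, 29, 19, 25, 22]
  27 vs smaller child 17 at index 6, swap → [12, 13, 17, 16, 21, 24, 27, 29, 19, 25, 22]
extract-min #5 returns 12:
  remove root 12; move last element 22 to root → [22, 13, 17, 16, 21, 24, 27, 29, 19, 25]
  22 vs smaller child 13 at index 1, swap → [13, 22, 17, 16, 21, 24, 27, 29, 19, 25]
  22 vs smaller child 16 at index 3, swap → [13, 16, 17, 22, 21, 24, 27, 29, 19, 25]
  22 vs smaller child 19 at index 8, swap → [13, 16, 17, 19, 21, 24, 27, 29, 22, 25]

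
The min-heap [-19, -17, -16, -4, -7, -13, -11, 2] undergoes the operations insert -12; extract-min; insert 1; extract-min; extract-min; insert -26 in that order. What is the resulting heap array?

insert -12:
  append -12 at index 8 → [-19, -17, -16, -4, -7, -13, -11, 2, -12]
  -12 < parent -4 at index 3, swap → [-19, -17, -16, -12, -7, -13, -11, 2, -4]
extract-min → returns -19:
  remove root -19; move last element -4 to root → [-4, -17, -16, -12, -7, -13, -11, 2]
  -4 vs smaller child -17 at index 1, swap → [-17, -4, -16, -12, -7, -13, -11, 2]
  -4 vs smaller child -12 at index 3, swap → [-17, -12, -16, -4, -7, -13, -11, 2]
insert 1:
  append 1 at index 8 → [-17, -12, -16, -4, -7, -13, -11, 2, 1] (no swap needed)
extract-min → returns -17:
  remove root -17; move last element 1 to root → [1, -12, -16, -4, -7, -13, -11, 2]
  1 vs smaller child -16 at index 2, swap → [-16, -12, 1, -4, -7, -13, -11, 2]
  1 vs smaller child -13 at index 5, swap → [-16, -12, -13, -4, -7, 1, -11, 2]
extract-min → returns -16:
  remove root -16; move last element 2 to root → [2, -12, -13, -4, -7, 1, -11]
  2 vs smaller child -13 at index 2, swap → [-13, -12, 2, -4, -7, 1, -11]
  2 vs smaller child -11 at index 6, swap → [-13, -12, -11, -4, -7, 1, 2]
insert -26:
  append -26 at index 7 → [-13, -12, -11, -4, -7, 1, 2, -26]
  -26 < parent -4 at index 3, swap → [-13, -12, -11, -26, -7, 1, 2, -4]
  -26 < parent -12 at index 1, swap → [-13, -26, -11, -12, -7, 1, 2, -4]
  -26 < parent -13 at index 0, swap → [-26, -13, -11, -12, -7, 1, 2, -4]

[-26, -13, -11, -12, -7, 1, 2, -4]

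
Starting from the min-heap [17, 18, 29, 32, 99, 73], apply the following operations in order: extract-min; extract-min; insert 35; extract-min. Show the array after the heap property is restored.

[32, 35, 99, 73]

extract-min → returns 17:
  remove root 17; move last element 73 to root → [73, 18, 29, 32, 99]
  73 vs smaller child 18 at index 1, swap → [18, 73, 29, 32, 99]
  73 vs smaller child 32 at index 3, swap → [18, 32, 29, 73, 99]
extract-min → returns 18:
  remove root 18; move last element 99 to root → [99, 32, 29, 73]
  99 vs smaller child 29 at index 2, swap → [29, 32, 99, 73]
insert 35:
  append 35 at index 4 → [29, 32, 99, 73, 35] (no swap needed)
extract-min → returns 29:
  remove root 29; move last element 35 to root → [35, 32, 99, 73]
  35 vs smaller child 32 at index 1, swap → [32, 35, 99, 73]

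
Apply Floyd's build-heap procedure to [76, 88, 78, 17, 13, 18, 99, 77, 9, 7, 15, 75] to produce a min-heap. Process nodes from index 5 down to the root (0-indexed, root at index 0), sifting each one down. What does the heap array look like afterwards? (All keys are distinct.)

[7, 9, 18, 17, 13, 75, 99, 77, 76, 88, 15, 78]

sift down from index 5: already satisfies heap property
sift down from index 4:
  13 vs smaller child 7 at index 9, swap → [76, 88, 78, 17, 7, 18, 99, 77, 9, 13, 15, 75]
sift down from index 3:
  17 vs smaller child 9 at index 8, swap → [76, 88, 78, 9, 7, 18, 99, 77, 17, 13, 15, 75]
sift down from index 2:
  78 vs smaller child 18 at index 5, swap → [76, 88, 18, 9, 7, 78, 99, 77, 17, 13, 15, 75]
  78 vs only child 75 at index 11, swap → [76, 88, 18, 9, 7, 75, 99, 77, 17, 13, 15, 78]
sift down from index 1:
  88 vs smaller child 7 at index 4, swap → [76, 7, 18, 9, 88, 75, 99, 77, 17, 13, 15, 78]
  88 vs smaller child 13 at index 9, swap → [76, 7, 18, 9, 13, 75, 99, 77, 17, 88, 15, 78]
sift down from index 0:
  76 vs smaller child 7 at index 1, swap → [7, 76, 18, 9, 13, 75, 99, 77, 17, 88, 15, 78]
  76 vs smaller child 9 at index 3, swap → [7, 9, 18, 76, 13, 75, 99, 77, 17, 88, 15, 78]
  76 vs smaller child 17 at index 8, swap → [7, 9, 18, 17, 13, 75, 99, 77, 76, 88, 15, 78]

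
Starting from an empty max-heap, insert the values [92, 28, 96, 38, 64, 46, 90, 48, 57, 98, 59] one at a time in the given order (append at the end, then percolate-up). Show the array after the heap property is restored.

Insert 92:
  append 92 at index 0 → [92] (no swap needed)
Insert 28:
  append 28 at index 1 → [92, 28] (no swap needed)
Insert 96:
  append 96 at index 2 → [92, 28, 96]
  96 > parent 92 at index 0, swap → [96, 28, 92]
Insert 38:
  append 38 at index 3 → [96, 28, 92, 38]
  38 > parent 28 at index 1, swap → [96, 38, 92, 28]
Insert 64:
  append 64 at index 4 → [96, 38, 92, 28, 64]
  64 > parent 38 at index 1, swap → [96, 64, 92, 28, 38]
Insert 46:
  append 46 at index 5 → [96, 64, 92, 28, 38, 46] (no swap needed)
Insert 90:
  append 90 at index 6 → [96, 64, 92, 28, 38, 46, 90] (no swap needed)
Insert 48:
  append 48 at index 7 → [96, 64, 92, 28, 38, 46, 90, 48]
  48 > parent 28 at index 3, swap → [96, 64, 92, 48, 38, 46, 90, 28]
Insert 57:
  append 57 at index 8 → [96, 64, 92, 48, 38, 46, 90, 28, 57]
  57 > parent 48 at index 3, swap → [96, 64, 92, 57, 38, 46, 90, 28, 48]
Insert 98:
  append 98 at index 9 → [96, 64, 92, 57, 38, 46, 90, 28, 48, 98]
  98 > parent 38 at index 4, swap → [96, 64, 92, 57, 98, 46, 90, 28, 48, 38]
  98 > parent 64 at index 1, swap → [96, 98, 92, 57, 64, 46, 90, 28, 48, 38]
  98 > parent 96 at index 0, swap → [98, 96, 92, 57, 64, 46, 90, 28, 48, 38]
Insert 59:
  append 59 at index 10 → [98, 96, 92, 57, 64, 46, 90, 28, 48, 38, 59] (no swap needed)

[98, 96, 92, 57, 64, 46, 90, 28, 48, 38, 59]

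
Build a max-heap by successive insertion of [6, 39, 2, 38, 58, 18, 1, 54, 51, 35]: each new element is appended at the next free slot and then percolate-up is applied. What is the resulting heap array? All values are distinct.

Insert 6:
  append 6 at index 0 → [6] (no swap needed)
Insert 39:
  append 39 at index 1 → [6, 39]
  39 > parent 6 at index 0, swap → [39, 6]
Insert 2:
  append 2 at index 2 → [39, 6, 2] (no swap needed)
Insert 38:
  append 38 at index 3 → [39, 6, 2, 38]
  38 > parent 6 at index 1, swap → [39, 38, 2, 6]
Insert 58:
  append 58 at index 4 → [39, 38, 2, 6, 58]
  58 > parent 38 at index 1, swap → [39, 58, 2, 6, 38]
  58 > parent 39 at index 0, swap → [58, 39, 2, 6, 38]
Insert 18:
  append 18 at index 5 → [58, 39, 2, 6, 38, 18]
  18 > parent 2 at index 2, swap → [58, 39, 18, 6, 38, 2]
Insert 1:
  append 1 at index 6 → [58, 39, 18, 6, 38, 2, 1] (no swap needed)
Insert 54:
  append 54 at index 7 → [58, 39, 18, 6, 38, 2, 1, 54]
  54 > parent 6 at index 3, swap → [58, 39, 18, 54, 38, 2, 1, 6]
  54 > parent 39 at index 1, swap → [58, 54, 18, 39, 38, 2, 1, 6]
Insert 51:
  append 51 at index 8 → [58, 54, 18, 39, 38, 2, 1, 6, 51]
  51 > parent 39 at index 3, swap → [58, 54, 18, 51, 38, 2, 1, 6, 39]
Insert 35:
  append 35 at index 9 → [58, 54, 18, 51, 38, 2, 1, 6, 39, 35] (no swap needed)

[58, 54, 18, 51, 38, 2, 1, 6, 39, 35]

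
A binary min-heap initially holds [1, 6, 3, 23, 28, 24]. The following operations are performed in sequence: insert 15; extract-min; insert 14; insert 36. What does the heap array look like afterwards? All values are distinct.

insert 15:
  append 15 at index 6 → [1, 6, 3, 23, 28, 24, 15] (no swap needed)
extract-min → returns 1:
  remove root 1; move last element 15 to root → [15, 6, 3, 23, 28, 24]
  15 vs smaller child 3 at index 2, swap → [3, 6, 15, 23, 28, 24]
insert 14:
  append 14 at index 6 → [3, 6, 15, 23, 28, 24, 14]
  14 < parent 15 at index 2, swap → [3, 6, 14, 23, 28, 24, 15]
insert 36:
  append 36 at index 7 → [3, 6, 14, 23, 28, 24, 15, 36] (no swap needed)

[3, 6, 14, 23, 28, 24, 15, 36]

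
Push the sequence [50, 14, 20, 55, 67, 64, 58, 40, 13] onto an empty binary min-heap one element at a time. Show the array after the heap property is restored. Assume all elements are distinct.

[13, 14, 20, 40, 67, 64, 58, 55, 50]

Insert 50:
  append 50 at index 0 → [50] (no swap needed)
Insert 14:
  append 14 at index 1 → [50, 14]
  14 < parent 50 at index 0, swap → [14, 50]
Insert 20:
  append 20 at index 2 → [14, 50, 20] (no swap needed)
Insert 55:
  append 55 at index 3 → [14, 50, 20, 55] (no swap needed)
Insert 67:
  append 67 at index 4 → [14, 50, 20, 55, 67] (no swap needed)
Insert 64:
  append 64 at index 5 → [14, 50, 20, 55, 67, 64] (no swap needed)
Insert 58:
  append 58 at index 6 → [14, 50, 20, 55, 67, 64, 58] (no swap needed)
Insert 40:
  append 40 at index 7 → [14, 50, 20, 55, 67, 64, 58, 40]
  40 < parent 55 at index 3, swap → [14, 50, 20, 40, 67, 64, 58, 55]
  40 < parent 50 at index 1, swap → [14, 40, 20, 50, 67, 64, 58, 55]
Insert 13:
  append 13 at index 8 → [14, 40, 20, 50, 67, 64, 58, 55, 13]
  13 < parent 50 at index 3, swap → [14, 40, 20, 13, 67, 64, 58, 55, 50]
  13 < parent 40 at index 1, swap → [14, 13, 20, 40, 67, 64, 58, 55, 50]
  13 < parent 14 at index 0, swap → [13, 14, 20, 40, 67, 64, 58, 55, 50]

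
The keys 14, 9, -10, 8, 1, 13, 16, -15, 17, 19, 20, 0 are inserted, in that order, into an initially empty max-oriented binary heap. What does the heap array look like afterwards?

[20, 19, 14, 9, 17, 0, 13, -15, 8, 1, 16, -10]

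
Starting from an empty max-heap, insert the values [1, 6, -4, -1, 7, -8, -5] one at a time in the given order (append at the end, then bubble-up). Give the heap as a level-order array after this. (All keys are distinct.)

[7, 6, -4, -1, 1, -8, -5]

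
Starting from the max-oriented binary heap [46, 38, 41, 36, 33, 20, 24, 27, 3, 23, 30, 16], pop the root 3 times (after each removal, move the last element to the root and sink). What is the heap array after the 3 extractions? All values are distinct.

extract-max #1 returns 46:
  remove root 46; move last element 16 to root → [16, 38, 41, 36, 33, 20, 24, 27, 3, 23, 30]
  16 vs larger child 41 at index 2, swap → [41, 38, 16, 36, 33, 20, 24, 27, 3, 23, 30]
  16 vs larger child 24 at index 6, swap → [41, 38, 24, 36, 33, 20, 16, 27, 3, 23, 30]
extract-max #2 returns 41:
  remove root 41; move last element 30 to root → [30, 38, 24, 36, 33, 20, 16, 27, 3, 23]
  30 vs larger child 38 at index 1, swap → [38, 30, 24, 36, 33, 20, 16, 27, 3, 23]
  30 vs larger child 36 at index 3, swap → [38, 36, 24, 30, 33, 20, 16, 27, 3, 23]
extract-max #3 returns 38:
  remove root 38; move last element 23 to root → [23, 36, 24, 30, 33, 20, 16, 27, 3]
  23 vs larger child 36 at index 1, swap → [36, 23, 24, 30, 33, 20, 16, 27, 3]
  23 vs larger child 33 at index 4, swap → [36, 33, 24, 30, 23, 20, 16, 27, 3]

[36, 33, 24, 30, 23, 20, 16, 27, 3]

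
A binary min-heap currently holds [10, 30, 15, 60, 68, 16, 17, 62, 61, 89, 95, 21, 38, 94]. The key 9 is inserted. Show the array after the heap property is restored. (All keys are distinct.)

[9, 30, 10, 60, 68, 16, 15, 62, 61, 89, 95, 21, 38, 94, 17]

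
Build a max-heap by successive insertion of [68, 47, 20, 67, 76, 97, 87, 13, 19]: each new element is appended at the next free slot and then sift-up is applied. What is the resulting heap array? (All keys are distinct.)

[97, 68, 87, 47, 67, 20, 76, 13, 19]

Insert 68:
  append 68 at index 0 → [68] (no swap needed)
Insert 47:
  append 47 at index 1 → [68, 47] (no swap needed)
Insert 20:
  append 20 at index 2 → [68, 47, 20] (no swap needed)
Insert 67:
  append 67 at index 3 → [68, 47, 20, 67]
  67 > parent 47 at index 1, swap → [68, 67, 20, 47]
Insert 76:
  append 76 at index 4 → [68, 67, 20, 47, 76]
  76 > parent 67 at index 1, swap → [68, 76, 20, 47, 67]
  76 > parent 68 at index 0, swap → [76, 68, 20, 47, 67]
Insert 97:
  append 97 at index 5 → [76, 68, 20, 47, 67, 97]
  97 > parent 20 at index 2, swap → [76, 68, 97, 47, 67, 20]
  97 > parent 76 at index 0, swap → [97, 68, 76, 47, 67, 20]
Insert 87:
  append 87 at index 6 → [97, 68, 76, 47, 67, 20, 87]
  87 > parent 76 at index 2, swap → [97, 68, 87, 47, 67, 20, 76]
Insert 13:
  append 13 at index 7 → [97, 68, 87, 47, 67, 20, 76, 13] (no swap needed)
Insert 19:
  append 19 at index 8 → [97, 68, 87, 47, 67, 20, 76, 13, 19] (no swap needed)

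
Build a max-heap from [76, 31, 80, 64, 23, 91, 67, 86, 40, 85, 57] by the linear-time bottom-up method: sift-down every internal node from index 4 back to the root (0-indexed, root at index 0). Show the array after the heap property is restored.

[91, 86, 80, 64, 85, 76, 67, 31, 40, 23, 57]

sift down from index 4:
  23 vs larger child 85 at index 9, swap → [76, 31, 80, 64, 85, 91, 67, 86, 40, 23, 57]
sift down from index 3:
  64 vs larger child 86 at index 7, swap → [76, 31, 80, 86, 85, 91, 67, 64, 40, 23, 57]
sift down from index 2:
  80 vs larger child 91 at index 5, swap → [76, 31, 91, 86, 85, 80, 67, 64, 40, 23, 57]
sift down from index 1:
  31 vs larger child 86 at index 3, swap → [76, 86, 91, 31, 85, 80, 67, 64, 40, 23, 57]
  31 vs larger child 64 at index 7, swap → [76, 86, 91, 64, 85, 80, 67, 31, 40, 23, 57]
sift down from index 0:
  76 vs larger child 91 at index 2, swap → [91, 86, 76, 64, 85, 80, 67, 31, 40, 23, 57]
  76 vs larger child 80 at index 5, swap → [91, 86, 80, 64, 85, 76, 67, 31, 40, 23, 57]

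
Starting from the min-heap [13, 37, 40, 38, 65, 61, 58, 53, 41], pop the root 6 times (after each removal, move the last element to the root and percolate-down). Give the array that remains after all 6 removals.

extract-min #1 returns 13:
  remove root 13; move last element 41 to root → [41, 37, 40, 38, 65, 61, 58, 53]
  41 vs smaller child 37 at index 1, swap → [37, 41, 40, 38, 65, 61, 58, 53]
  41 vs smaller child 38 at index 3, swap → [37, 38, 40, 41, 65, 61, 58, 53]
extract-min #2 returns 37:
  remove root 37; move last element 53 to root → [53, 38, 40, 41, 65, 61, 58]
  53 vs smaller child 38 at index 1, swap → [38, 53, 40, 41, 65, 61, 58]
  53 vs smaller child 41 at index 3, swap → [38, 41, 40, 53, 65, 61, 58]
extract-min #3 returns 38:
  remove root 38; move last element 58 to root → [58, 41, 40, 53, 65, 61]
  58 vs smaller child 40 at index 2, swap → [40, 41, 58, 53, 65, 61]
extract-min #4 returns 40:
  remove root 40; move last element 61 to root → [61, 41, 58, 53, 65]
  61 vs smaller child 41 at index 1, swap → [41, 61, 58, 53, 65]
  61 vs smaller child 53 at index 3, swap → [41, 53, 58, 61, 65]
extract-min #5 returns 41:
  remove root 41; move last element 65 to root → [65, 53, 58, 61]
  65 vs smaller child 53 at index 1, swap → [53, 65, 58, 61]
  65 vs only child 61 at index 3, swap → [53, 61, 58, 65]
extract-min #6 returns 53:
  remove root 53; move last element 65 to root → [65, 61, 58]
  65 vs smaller child 58 at index 2, swap → [58, 61, 65]

[58, 61, 65]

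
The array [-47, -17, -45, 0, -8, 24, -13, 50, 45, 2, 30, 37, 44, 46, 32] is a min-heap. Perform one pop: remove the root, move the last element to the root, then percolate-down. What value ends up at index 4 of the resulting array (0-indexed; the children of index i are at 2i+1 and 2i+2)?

remove root -47; move last element 32 to root → [32, -17, -45, 0, -8, 24, -13, 50, 45, 2, 30, 37, 44, 46]
32 vs smaller child -45 at index 2, swap → [-45, -17, 32, 0, -8, 24, -13, 50, 45, 2, 30, 37, 44, 46]
32 vs smaller child -13 at index 6, swap → [-45, -17, -13, 0, -8, 24, 32, 50, 45, 2, 30, 37, 44, 46]
resulting array: [-45, -17, -13, 0, -8, 24, 32, 50, 45, 2, 30, 37, 44, 46]

-8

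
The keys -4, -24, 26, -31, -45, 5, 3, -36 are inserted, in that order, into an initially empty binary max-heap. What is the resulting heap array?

[26, -24, 5, -31, -45, -4, 3, -36]

Insert -4:
  append -4 at index 0 → [-4] (no swap needed)
Insert -24:
  append -24 at index 1 → [-4, -24] (no swap needed)
Insert 26:
  append 26 at index 2 → [-4, -24, 26]
  26 > parent -4 at index 0, swap → [26, -24, -4]
Insert -31:
  append -31 at index 3 → [26, -24, -4, -31] (no swap needed)
Insert -45:
  append -45 at index 4 → [26, -24, -4, -31, -45] (no swap needed)
Insert 5:
  append 5 at index 5 → [26, -24, -4, -31, -45, 5]
  5 > parent -4 at index 2, swap → [26, -24, 5, -31, -45, -4]
Insert 3:
  append 3 at index 6 → [26, -24, 5, -31, -45, -4, 3] (no swap needed)
Insert -36:
  append -36 at index 7 → [26, -24, 5, -31, -45, -4, 3, -36] (no swap needed)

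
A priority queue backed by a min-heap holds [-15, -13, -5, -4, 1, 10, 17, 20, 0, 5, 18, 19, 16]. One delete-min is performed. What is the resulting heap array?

remove root -15; move last element 16 to root → [16, -13, -5, -4, 1, 10, 17, 20, 0, 5, 18, 19]
16 vs smaller child -13 at index 1, swap → [-13, 16, -5, -4, 1, 10, 17, 20, 0, 5, 18, 19]
16 vs smaller child -4 at index 3, swap → [-13, -4, -5, 16, 1, 10, 17, 20, 0, 5, 18, 19]
16 vs smaller child 0 at index 8, swap → [-13, -4, -5, 0, 1, 10, 17, 20, 16, 5, 18, 19]

[-13, -4, -5, 0, 1, 10, 17, 20, 16, 5, 18, 19]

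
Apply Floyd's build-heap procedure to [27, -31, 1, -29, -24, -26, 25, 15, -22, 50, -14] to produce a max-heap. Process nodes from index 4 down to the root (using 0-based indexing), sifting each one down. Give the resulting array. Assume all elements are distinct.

[50, 27, 25, 15, -14, -26, 1, -29, -22, -24, -31]

sift down from index 4:
  -24 vs larger child 50 at index 9, swap → [27, -31, 1, -29, 50, -26, 25, 15, -22, -24, -14]
sift down from index 3:
  -29 vs larger child 15 at index 7, swap → [27, -31, 1, 15, 50, -26, 25, -29, -22, -24, -14]
sift down from index 2:
  1 vs larger child 25 at index 6, swap → [27, -31, 25, 15, 50, -26, 1, -29, -22, -24, -14]
sift down from index 1:
  -31 vs larger child 50 at index 4, swap → [27, 50, 25, 15, -31, -26, 1, -29, -22, -24, -14]
  -31 vs larger child -14 at index 10, swap → [27, 50, 25, 15, -14, -26, 1, -29, -22, -24, -31]
sift down from index 0:
  27 vs larger child 50 at index 1, swap → [50, 27, 25, 15, -14, -26, 1, -29, -22, -24, -31]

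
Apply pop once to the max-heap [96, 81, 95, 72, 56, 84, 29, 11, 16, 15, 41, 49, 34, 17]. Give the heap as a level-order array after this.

remove root 96; move last element 17 to root → [17, 81, 95, 72, 56, 84, 29, 11, 16, 15, 41, 49, 34]
17 vs larger child 95 at index 2, swap → [95, 81, 17, 72, 56, 84, 29, 11, 16, 15, 41, 49, 34]
17 vs larger child 84 at index 5, swap → [95, 81, 84, 72, 56, 17, 29, 11, 16, 15, 41, 49, 34]
17 vs larger child 49 at index 11, swap → [95, 81, 84, 72, 56, 49, 29, 11, 16, 15, 41, 17, 34]

[95, 81, 84, 72, 56, 49, 29, 11, 16, 15, 41, 17, 34]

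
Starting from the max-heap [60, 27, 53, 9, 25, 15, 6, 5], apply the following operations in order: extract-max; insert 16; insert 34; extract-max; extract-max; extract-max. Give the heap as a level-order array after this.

[25, 16, 15, 6, 9, 5]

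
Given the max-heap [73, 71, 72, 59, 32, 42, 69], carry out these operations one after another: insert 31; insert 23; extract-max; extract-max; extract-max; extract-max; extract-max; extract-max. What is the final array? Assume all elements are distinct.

insert 31:
  append 31 at index 7 → [73, 71, 72, 59, 32, 42, 69, 31] (no swap needed)
insert 23:
  append 23 at index 8 → [73, 71, 72, 59, 32, 42, 69, 31, 23] (no swap needed)
extract-max → returns 73:
  remove root 73; move last element 23 to root → [23, 71, 72, 59, 32, 42, 69, 31]
  23 vs larger child 72 at index 2, swap → [72, 71, 23, 59, 32, 42, 69, 31]
  23 vs larger child 69 at index 6, swap → [72, 71, 69, 59, 32, 42, 23, 31]
extract-max → returns 72:
  remove root 72; move last element 31 to root → [31, 71, 69, 59, 32, 42, 23]
  31 vs larger child 71 at index 1, swap → [71, 31, 69, 59, 32, 42, 23]
  31 vs larger child 59 at index 3, swap → [71, 59, 69, 31, 32, 42, 23]
extract-max → returns 71:
  remove root 71; move last element 23 to root → [23, 59, 69, 31, 32, 42]
  23 vs larger child 69 at index 2, swap → [69, 59, 23, 31, 32, 42]
  23 vs only child 42 at index 5, swap → [69, 59, 42, 31, 32, 23]
extract-max → returns 69:
  remove root 69; move last element 23 to root → [23, 59, 42, 31, 32]
  23 vs larger child 59 at index 1, swap → [59, 23, 42, 31, 32]
  23 vs larger child 32 at index 4, swap → [59, 32, 42, 31, 23]
extract-max → returns 59:
  remove root 59; move last element 23 to root → [23, 32, 42, 31]
  23 vs larger child 42 at index 2, swap → [42, 32, 23, 31]
extract-max → returns 42:
  remove root 42; move last element 31 to root → [31, 32, 23]
  31 vs larger child 32 at index 1, swap → [32, 31, 23]

[32, 31, 23]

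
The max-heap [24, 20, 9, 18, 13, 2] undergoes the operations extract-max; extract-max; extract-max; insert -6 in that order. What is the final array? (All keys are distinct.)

extract-max → returns 24:
  remove root 24; move last element 2 to root → [2, 20, 9, 18, 13]
  2 vs larger child 20 at index 1, swap → [20, 2, 9, 18, 13]
  2 vs larger child 18 at index 3, swap → [20, 18, 9, 2, 13]
extract-max → returns 20:
  remove root 20; move last element 13 to root → [13, 18, 9, 2]
  13 vs larger child 18 at index 1, swap → [18, 13, 9, 2]
extract-max → returns 18:
  remove root 18; move last element 2 to root → [2, 13, 9]
  2 vs larger child 13 at index 1, swap → [13, 2, 9]
insert -6:
  append -6 at index 3 → [13, 2, 9, -6] (no swap needed)

[13, 2, 9, -6]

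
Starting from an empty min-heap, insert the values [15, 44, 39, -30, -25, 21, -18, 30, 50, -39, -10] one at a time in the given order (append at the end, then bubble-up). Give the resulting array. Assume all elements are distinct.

Insert 15:
  append 15 at index 0 → [15] (no swap needed)
Insert 44:
  append 44 at index 1 → [15, 44] (no swap needed)
Insert 39:
  append 39 at index 2 → [15, 44, 39] (no swap needed)
Insert -30:
  append -30 at index 3 → [15, 44, 39, -30]
  -30 < parent 44 at index 1, swap → [15, -30, 39, 44]
  -30 < parent 15 at index 0, swap → [-30, 15, 39, 44]
Insert -25:
  append -25 at index 4 → [-30, 15, 39, 44, -25]
  -25 < parent 15 at index 1, swap → [-30, -25, 39, 44, 15]
Insert 21:
  append 21 at index 5 → [-30, -25, 39, 44, 15, 21]
  21 < parent 39 at index 2, swap → [-30, -25, 21, 44, 15, 39]
Insert -18:
  append -18 at index 6 → [-30, -25, 21, 44, 15, 39, -18]
  -18 < parent 21 at index 2, swap → [-30, -25, -18, 44, 15, 39, 21]
Insert 30:
  append 30 at index 7 → [-30, -25, -18, 44, 15, 39, 21, 30]
  30 < parent 44 at index 3, swap → [-30, -25, -18, 30, 15, 39, 21, 44]
Insert 50:
  append 50 at index 8 → [-30, -25, -18, 30, 15, 39, 21, 44, 50] (no swap needed)
Insert -39:
  append -39 at index 9 → [-30, -25, -18, 30, 15, 39, 21, 44, 50, -39]
  -39 < parent 15 at index 4, swap → [-30, -25, -18, 30, -39, 39, 21, 44, 50, 15]
  -39 < parent -25 at index 1, swap → [-30, -39, -18, 30, -25, 39, 21, 44, 50, 15]
  -39 < parent -30 at index 0, swap → [-39, -30, -18, 30, -25, 39, 21, 44, 50, 15]
Insert -10:
  append -10 at index 10 → [-39, -30, -18, 30, -25, 39, 21, 44, 50, 15, -10] (no swap needed)

[-39, -30, -18, 30, -25, 39, 21, 44, 50, 15, -10]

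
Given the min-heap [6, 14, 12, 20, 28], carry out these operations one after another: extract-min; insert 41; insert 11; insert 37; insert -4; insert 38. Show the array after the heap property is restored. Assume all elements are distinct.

[-4, 11, 12, 14, 41, 28, 37, 20, 38]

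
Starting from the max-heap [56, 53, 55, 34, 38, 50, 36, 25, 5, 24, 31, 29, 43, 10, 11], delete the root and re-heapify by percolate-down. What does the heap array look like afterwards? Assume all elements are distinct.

remove root 56; move last element 11 to root → [11, 53, 55, 34, 38, 50, 36, 25, 5, 24, 31, 29, 43, 10]
11 vs larger child 55 at index 2, swap → [55, 53, 11, 34, 38, 50, 36, 25, 5, 24, 31, 29, 43, 10]
11 vs larger child 50 at index 5, swap → [55, 53, 50, 34, 38, 11, 36, 25, 5, 24, 31, 29, 43, 10]
11 vs larger child 43 at index 12, swap → [55, 53, 50, 34, 38, 43, 36, 25, 5, 24, 31, 29, 11, 10]

[55, 53, 50, 34, 38, 43, 36, 25, 5, 24, 31, 29, 11, 10]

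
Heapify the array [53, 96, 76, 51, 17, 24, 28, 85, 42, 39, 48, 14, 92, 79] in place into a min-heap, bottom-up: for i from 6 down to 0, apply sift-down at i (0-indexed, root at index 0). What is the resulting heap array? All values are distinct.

sift down from index 6: already satisfies heap property
sift down from index 5:
  24 vs smaller child 14 at index 11, swap → [53, 96, 76, 51, 17, 14, 28, 85, 42, 39, 48, 24, 92, 79]
sift down from index 4: already satisfies heap property
sift down from index 3:
  51 vs smaller child 42 at index 8, swap → [53, 96, 76, 42, 17, 14, 28, 85, 51, 39, 48, 24, 92, 79]
sift down from index 2:
  76 vs smaller child 14 at index 5, swap → [53, 96, 14, 42, 17, 76, 28, 85, 51, 39, 48, 24, 92, 79]
  76 vs smaller child 24 at index 11, swap → [53, 96, 14, 42, 17, 24, 28, 85, 51, 39, 48, 76, 92, 79]
sift down from index 1:
  96 vs smaller child 17 at index 4, swap → [53, 17, 14, 42, 96, 24, 28, 85, 51, 39, 48, 76, 92, 79]
  96 vs smaller child 39 at index 9, swap → [53, 17, 14, 42, 39, 24, 28, 85, 51, 96, 48, 76, 92, 79]
sift down from index 0:
  53 vs smaller child 14 at index 2, swap → [14, 17, 53, 42, 39, 24, 28, 85, 51, 96, 48, 76, 92, 79]
  53 vs smaller child 24 at index 5, swap → [14, 17, 24, 42, 39, 53, 28, 85, 51, 96, 48, 76, 92, 79]

[14, 17, 24, 42, 39, 53, 28, 85, 51, 96, 48, 76, 92, 79]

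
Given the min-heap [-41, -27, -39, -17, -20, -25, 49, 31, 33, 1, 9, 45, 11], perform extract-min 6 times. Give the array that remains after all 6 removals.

extract-min #1 returns -41:
  remove root -41; move last element 11 to root → [11, -27, -39, -17, -20, -25, 49, 31, 33, 1, 9, 45]
  11 vs smaller child -39 at index 2, swap → [-39, -27, 11, -17, -20, -25, 49, 31, 33, 1, 9, 45]
  11 vs smaller child -25 at index 5, swap → [-39, -27, -25, -17, -20, 11, 49, 31, 33, 1, 9, 45]
extract-min #2 returns -39:
  remove root -39; move last element 45 to root → [45, -27, -25, -17, -20, 11, 49, 31, 33, 1, 9]
  45 vs smaller child -27 at index 1, swap → [-27, 45, -25, -17, -20, 11, 49, 31, 33, 1, 9]
  45 vs smaller child -20 at index 4, swap → [-27, -20, -25, -17, 45, 11, 49, 31, 33, 1, 9]
  45 vs smaller child 1 at index 9, swap → [-27, -20, -25, -17, 1, 11, 49, 31, 33, 45, 9]
extract-min #3 returns -27:
  remove root -27; move last element 9 to root → [9, -20, -25, -17, 1, 11, 49, 31, 33, 45]
  9 vs smaller child -25 at index 2, swap → [-25, -20, 9, -17, 1, 11, 49, 31, 33, 45]
extract-min #4 returns -25:
  remove root -25; move last element 45 to root → [45, -20, 9, -17, 1, 11, 49, 31, 33]
  45 vs smaller child -20 at index 1, swap → [-20, 45, 9, -17, 1, 11, 49, 31, 33]
  45 vs smaller child -17 at index 3, swap → [-20, -17, 9, 45, 1, 11, 49, 31, 33]
  45 vs smaller child 31 at index 7, swap → [-20, -17, 9, 31, 1, 11, 49, 45, 33]
extract-min #5 returns -20:
  remove root -20; move last element 33 to root → [33, -17, 9, 31, 1, 11, 49, 45]
  33 vs smaller child -17 at index 1, swap → [-17, 33, 9, 31, 1, 11, 49, 45]
  33 vs smaller child 1 at index 4, swap → [-17, 1, 9, 31, 33, 11, 49, 45]
extract-min #6 returns -17:
  remove root -17; move last element 45 to root → [45, 1, 9, 31, 33, 11, 49]
  45 vs smaller child 1 at index 1, swap → [1, 45, 9, 31, 33, 11, 49]
  45 vs smaller child 31 at index 3, swap → [1, 31, 9, 45, 33, 11, 49]

[1, 31, 9, 45, 33, 11, 49]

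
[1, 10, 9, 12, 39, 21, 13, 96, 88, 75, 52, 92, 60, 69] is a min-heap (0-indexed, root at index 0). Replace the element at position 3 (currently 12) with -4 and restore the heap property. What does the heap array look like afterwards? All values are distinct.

set index 3 from 12 to -4 → [1, 10, 9, -4, 39, 21, 13, 96, 88, 75, 52, 92, 60, 69]
-4 < parent 10 at index 1, swap → [1, -4, 9, 10, 39, 21, 13, 96, 88, 75, 52, 92, 60, 69]
-4 < parent 1 at index 0, swap → [-4, 1, 9, 10, 39, 21, 13, 96, 88, 75, 52, 92, 60, 69]

[-4, 1, 9, 10, 39, 21, 13, 96, 88, 75, 52, 92, 60, 69]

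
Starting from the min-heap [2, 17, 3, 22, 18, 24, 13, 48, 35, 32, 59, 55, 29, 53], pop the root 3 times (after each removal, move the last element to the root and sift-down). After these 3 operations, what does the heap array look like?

extract-min #1 returns 2:
  remove root 2; move last element 53 to root → [53, 17, 3, 22, 18, 24, 13, 48, 35, 32, 59, 55, 29]
  53 vs smaller child 3 at index 2, swap → [3, 17, 53, 22, 18, 24, 13, 48, 35, 32, 59, 55, 29]
  53 vs smaller child 13 at index 6, swap → [3, 17, 13, 22, 18, 24, 53, 48, 35, 32, 59, 55, 29]
extract-min #2 returns 3:
  remove root 3; move last element 29 to root → [29, 17, 13, 22, 18, 24, 53, 48, 35, 32, 59, 55]
  29 vs smaller child 13 at index 2, swap → [13, 17, 29, 22, 18, 24, 53, 48, 35, 32, 59, 55]
  29 vs smaller child 24 at index 5, swap → [13, 17, 24, 22, 18, 29, 53, 48, 35, 32, 59, 55]
extract-min #3 returns 13:
  remove root 13; move last element 55 to root → [55, 17, 24, 22, 18, 29, 53, 48, 35, 32, 59]
  55 vs smaller child 17 at index 1, swap → [17, 55, 24, 22, 18, 29, 53, 48, 35, 32, 59]
  55 vs smaller child 18 at index 4, swap → [17, 18, 24, 22, 55, 29, 53, 48, 35, 32, 59]
  55 vs smaller child 32 at index 9, swap → [17, 18, 24, 22, 32, 29, 53, 48, 35, 55, 59]

[17, 18, 24, 22, 32, 29, 53, 48, 35, 55, 59]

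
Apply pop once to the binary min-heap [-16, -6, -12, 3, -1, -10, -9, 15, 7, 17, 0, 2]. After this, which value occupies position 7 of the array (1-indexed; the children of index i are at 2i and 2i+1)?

-9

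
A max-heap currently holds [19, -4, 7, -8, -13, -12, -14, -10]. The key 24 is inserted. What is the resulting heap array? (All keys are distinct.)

[24, 19, 7, -4, -13, -12, -14, -10, -8]

append 24 at index 8 → [19, -4, 7, -8, -13, -12, -14, -10, 24]
24 > parent -8 at index 3, swap → [19, -4, 7, 24, -13, -12, -14, -10, -8]
24 > parent -4 at index 1, swap → [19, 24, 7, -4, -13, -12, -14, -10, -8]
24 > parent 19 at index 0, swap → [24, 19, 7, -4, -13, -12, -14, -10, -8]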